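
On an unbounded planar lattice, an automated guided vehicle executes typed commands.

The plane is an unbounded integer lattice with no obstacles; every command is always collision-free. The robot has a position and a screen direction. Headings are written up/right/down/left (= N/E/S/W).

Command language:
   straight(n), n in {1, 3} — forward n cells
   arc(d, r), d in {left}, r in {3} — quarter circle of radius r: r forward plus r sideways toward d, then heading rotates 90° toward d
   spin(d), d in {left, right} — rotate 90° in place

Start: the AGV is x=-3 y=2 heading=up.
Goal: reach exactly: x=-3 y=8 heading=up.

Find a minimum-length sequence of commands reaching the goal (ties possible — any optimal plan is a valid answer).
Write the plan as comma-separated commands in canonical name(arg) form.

straight(3), straight(3)

from: x=-3 y=2 heading=up
t=1 straight(3) ⇒ x=-3 y=5 heading=up
t=2 straight(3) ⇒ x=-3 y=8 heading=up
shorter routes all fall short; 2 is best.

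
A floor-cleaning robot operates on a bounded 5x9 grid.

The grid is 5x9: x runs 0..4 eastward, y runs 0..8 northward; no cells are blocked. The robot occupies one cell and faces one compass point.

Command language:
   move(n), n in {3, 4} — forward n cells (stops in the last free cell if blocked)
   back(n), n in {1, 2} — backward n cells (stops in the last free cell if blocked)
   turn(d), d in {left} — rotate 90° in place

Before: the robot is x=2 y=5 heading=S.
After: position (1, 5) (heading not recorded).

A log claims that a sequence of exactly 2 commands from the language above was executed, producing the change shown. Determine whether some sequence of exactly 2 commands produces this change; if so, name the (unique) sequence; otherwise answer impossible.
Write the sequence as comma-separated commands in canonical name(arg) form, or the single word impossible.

turn(left), back(1)

key: running back(1) before turn(left) would end elsewhere — order is forced
initial: x=2 y=5 heading=S
1. turn(left) → x=2 y=5 heading=E
2. back(1) → x=1 y=5 heading=E
uniquely the one of 25 2-step routes that fits.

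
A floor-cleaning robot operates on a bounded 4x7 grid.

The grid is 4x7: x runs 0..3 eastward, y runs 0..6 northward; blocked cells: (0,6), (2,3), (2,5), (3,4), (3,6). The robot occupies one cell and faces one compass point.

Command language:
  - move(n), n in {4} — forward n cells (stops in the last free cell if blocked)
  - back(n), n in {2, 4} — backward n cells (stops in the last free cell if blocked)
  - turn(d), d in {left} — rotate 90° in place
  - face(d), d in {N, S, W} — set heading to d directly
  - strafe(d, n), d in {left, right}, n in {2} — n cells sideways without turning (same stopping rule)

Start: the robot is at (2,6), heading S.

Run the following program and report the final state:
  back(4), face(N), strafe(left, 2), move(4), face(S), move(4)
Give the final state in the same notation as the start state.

at (1,2), heading S

initial: at (2,6), heading S
[1] after back(4): at (2,6), heading S
[2] after face(N): at (2,6), heading N
[3] after strafe(left, 2): at (1,6), heading N
[4] after move(4): at (1,6), heading N
[5] after face(S): at (1,6), heading S
[6] after move(4): at (1,2), heading S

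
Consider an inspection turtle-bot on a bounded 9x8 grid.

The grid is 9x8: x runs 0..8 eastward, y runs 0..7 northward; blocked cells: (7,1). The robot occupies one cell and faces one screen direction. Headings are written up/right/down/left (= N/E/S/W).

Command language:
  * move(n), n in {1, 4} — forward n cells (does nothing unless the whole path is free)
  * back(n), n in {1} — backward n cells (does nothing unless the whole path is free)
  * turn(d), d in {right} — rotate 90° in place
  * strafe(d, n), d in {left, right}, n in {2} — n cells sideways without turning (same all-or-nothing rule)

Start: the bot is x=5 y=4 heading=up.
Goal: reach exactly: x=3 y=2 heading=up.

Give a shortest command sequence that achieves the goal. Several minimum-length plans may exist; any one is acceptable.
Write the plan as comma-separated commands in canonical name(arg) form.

back(1), back(1), strafe(left, 2)

begin: x=5 y=4 heading=up
step 1 (back(1)): x=5 y=3 heading=up
step 2 (back(1)): x=5 y=2 heading=up
step 3 (strafe(left, 2)): x=3 y=2 heading=up
nothing shorter than 3 reaches the goal.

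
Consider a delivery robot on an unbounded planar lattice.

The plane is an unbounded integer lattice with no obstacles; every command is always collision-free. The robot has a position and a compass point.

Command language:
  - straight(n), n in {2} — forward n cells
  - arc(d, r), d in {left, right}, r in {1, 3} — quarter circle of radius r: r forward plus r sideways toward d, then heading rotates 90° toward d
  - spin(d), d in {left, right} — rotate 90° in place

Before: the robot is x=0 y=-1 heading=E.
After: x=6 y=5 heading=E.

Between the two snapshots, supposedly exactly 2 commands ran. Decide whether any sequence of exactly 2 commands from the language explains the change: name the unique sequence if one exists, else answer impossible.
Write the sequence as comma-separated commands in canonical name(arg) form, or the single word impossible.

key: running arc(right, 3) before arc(left, 3) would end elsewhere — order is forced
initial: x=0 y=-1 heading=E
step 1 (arc(left, 3)): x=3 y=2 heading=N
step 2 (arc(right, 3)): x=6 y=5 heading=E
no other 2-command option fits: unique.

arc(left, 3), arc(right, 3)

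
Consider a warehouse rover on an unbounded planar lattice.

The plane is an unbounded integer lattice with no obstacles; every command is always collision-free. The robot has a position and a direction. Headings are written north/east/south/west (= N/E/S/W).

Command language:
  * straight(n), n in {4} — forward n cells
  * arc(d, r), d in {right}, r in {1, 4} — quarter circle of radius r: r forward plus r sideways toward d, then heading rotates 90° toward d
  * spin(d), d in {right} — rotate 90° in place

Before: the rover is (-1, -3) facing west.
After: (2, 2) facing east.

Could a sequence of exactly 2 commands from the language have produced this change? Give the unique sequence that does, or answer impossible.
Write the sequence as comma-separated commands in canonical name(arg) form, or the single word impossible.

arc(right, 1), arc(right, 4)

key: position moved to (2,2) AND the heading swung to E — translation plus rotation needed
t0: (-1, -3) facing west
t=1 arc(right, 1) ⇒ (-2, -2) facing north
t=2 arc(right, 4) ⇒ (2, 2) facing east
uniquely the one of 16 2-step routes that fits.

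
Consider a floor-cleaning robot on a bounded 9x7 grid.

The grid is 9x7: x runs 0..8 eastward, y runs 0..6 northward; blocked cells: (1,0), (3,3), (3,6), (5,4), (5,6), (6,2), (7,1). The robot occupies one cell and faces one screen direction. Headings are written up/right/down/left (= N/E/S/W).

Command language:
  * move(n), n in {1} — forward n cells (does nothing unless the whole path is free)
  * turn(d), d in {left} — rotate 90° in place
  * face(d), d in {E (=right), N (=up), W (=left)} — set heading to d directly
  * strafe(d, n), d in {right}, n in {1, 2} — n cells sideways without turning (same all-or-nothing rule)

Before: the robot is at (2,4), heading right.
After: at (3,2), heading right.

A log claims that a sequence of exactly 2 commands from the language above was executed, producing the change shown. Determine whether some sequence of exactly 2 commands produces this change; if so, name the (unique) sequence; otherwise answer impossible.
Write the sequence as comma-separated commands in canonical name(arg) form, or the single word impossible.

strafe(right, 2), move(1)

key: order matters: swapping strafe(right, 2) and move(1) lands elsewhere
initial: at (2,4), heading right
[1] after strafe(right, 2): at (2,2), heading right
[2] after move(1): at (3,2), heading right
no other 2-command option fits: unique.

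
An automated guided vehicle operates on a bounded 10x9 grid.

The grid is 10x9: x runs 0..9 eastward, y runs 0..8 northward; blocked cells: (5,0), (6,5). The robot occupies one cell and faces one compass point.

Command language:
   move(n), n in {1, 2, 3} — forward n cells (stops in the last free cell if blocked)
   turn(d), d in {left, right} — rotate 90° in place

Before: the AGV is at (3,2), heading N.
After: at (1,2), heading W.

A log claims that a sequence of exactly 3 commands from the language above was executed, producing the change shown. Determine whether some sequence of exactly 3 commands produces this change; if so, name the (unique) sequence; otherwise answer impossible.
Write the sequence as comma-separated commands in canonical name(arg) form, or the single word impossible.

turn(left), move(1), move(1)

key: position moved to (1,2) AND the heading swung to W — translation plus rotation needed
from: at (3,2), heading N
[1] after turn(left): at (3,2), heading W
[2] after move(1): at (2,2), heading W
[3] after move(1): at (1,2), heading W
all 125 alternatives checked — unique.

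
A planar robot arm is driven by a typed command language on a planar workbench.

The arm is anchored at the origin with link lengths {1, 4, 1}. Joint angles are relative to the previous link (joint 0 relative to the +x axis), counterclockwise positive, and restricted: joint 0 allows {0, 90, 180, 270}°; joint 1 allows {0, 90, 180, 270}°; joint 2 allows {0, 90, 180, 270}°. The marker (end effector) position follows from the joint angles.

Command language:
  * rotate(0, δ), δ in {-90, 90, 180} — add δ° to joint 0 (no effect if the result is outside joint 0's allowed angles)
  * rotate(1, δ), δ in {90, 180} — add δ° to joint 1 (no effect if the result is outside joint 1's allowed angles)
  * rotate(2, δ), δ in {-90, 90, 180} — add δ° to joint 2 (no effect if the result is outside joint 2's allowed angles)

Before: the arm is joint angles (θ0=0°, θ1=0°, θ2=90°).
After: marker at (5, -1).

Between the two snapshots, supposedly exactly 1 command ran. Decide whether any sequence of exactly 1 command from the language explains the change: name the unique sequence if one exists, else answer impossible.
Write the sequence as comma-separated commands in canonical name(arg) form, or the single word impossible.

t0: joint angles (θ0=0°, θ1=0°, θ2=90°)
[1] after rotate(2, 180): joint angles (θ0=0°, θ1=0°, θ2=270°)
all 8 alternatives checked — unique.

rotate(2, 180)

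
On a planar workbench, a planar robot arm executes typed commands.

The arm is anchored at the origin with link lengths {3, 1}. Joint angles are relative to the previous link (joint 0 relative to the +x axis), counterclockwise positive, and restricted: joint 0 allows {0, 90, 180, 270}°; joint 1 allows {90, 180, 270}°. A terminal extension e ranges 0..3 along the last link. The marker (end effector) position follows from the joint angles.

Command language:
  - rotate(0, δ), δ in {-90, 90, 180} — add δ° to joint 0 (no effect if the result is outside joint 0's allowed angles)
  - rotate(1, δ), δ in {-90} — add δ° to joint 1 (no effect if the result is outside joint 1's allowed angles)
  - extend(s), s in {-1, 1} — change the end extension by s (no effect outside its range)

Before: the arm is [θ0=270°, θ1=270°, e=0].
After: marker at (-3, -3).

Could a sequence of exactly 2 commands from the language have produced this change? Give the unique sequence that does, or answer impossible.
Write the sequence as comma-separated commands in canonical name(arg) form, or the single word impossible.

start: [θ0=270°, θ1=270°, e=0]
t=1 extend(1) ⇒ [θ0=270°, θ1=270°, e=1]
t=2 extend(1) ⇒ [θ0=270°, θ1=270°, e=2]
uniquely the one of 36 2-step routes that fits.

extend(1), extend(1)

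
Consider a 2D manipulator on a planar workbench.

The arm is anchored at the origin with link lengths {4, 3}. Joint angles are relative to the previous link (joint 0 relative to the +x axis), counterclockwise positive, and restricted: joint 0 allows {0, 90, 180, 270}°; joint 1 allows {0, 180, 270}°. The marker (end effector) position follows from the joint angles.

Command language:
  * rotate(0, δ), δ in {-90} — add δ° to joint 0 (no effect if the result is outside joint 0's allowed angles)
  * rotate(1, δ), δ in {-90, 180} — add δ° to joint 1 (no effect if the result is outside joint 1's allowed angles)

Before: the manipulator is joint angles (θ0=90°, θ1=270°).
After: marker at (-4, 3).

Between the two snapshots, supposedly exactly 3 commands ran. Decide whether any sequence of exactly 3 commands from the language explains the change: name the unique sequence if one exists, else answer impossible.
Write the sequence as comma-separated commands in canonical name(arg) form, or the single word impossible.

rotate(0, -90), rotate(0, -90), rotate(0, -90)

begin: joint angles (θ0=90°, θ1=270°)
[1] after rotate(0, -90): joint angles (θ0=0°, θ1=270°)
[2] after rotate(0, -90): joint angles (θ0=270°, θ1=270°)
[3] after rotate(0, -90): joint angles (θ0=180°, θ1=270°)
uniquely the one of 27 3-step routes that fits.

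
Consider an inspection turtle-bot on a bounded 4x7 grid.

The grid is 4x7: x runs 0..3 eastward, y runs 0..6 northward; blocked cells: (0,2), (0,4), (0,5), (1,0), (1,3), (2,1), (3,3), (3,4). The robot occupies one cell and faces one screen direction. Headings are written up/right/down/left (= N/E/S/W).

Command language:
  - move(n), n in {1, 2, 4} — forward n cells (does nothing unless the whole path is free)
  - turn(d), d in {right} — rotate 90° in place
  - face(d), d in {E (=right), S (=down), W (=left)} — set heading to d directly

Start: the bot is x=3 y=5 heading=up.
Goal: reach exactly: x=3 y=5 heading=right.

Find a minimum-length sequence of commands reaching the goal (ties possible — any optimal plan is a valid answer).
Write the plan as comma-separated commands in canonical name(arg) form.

face(E)

initial: x=3 y=5 heading=up
t=1 face(E) ⇒ x=3 y=5 heading=right
nothing shorter than 1 reaches the goal.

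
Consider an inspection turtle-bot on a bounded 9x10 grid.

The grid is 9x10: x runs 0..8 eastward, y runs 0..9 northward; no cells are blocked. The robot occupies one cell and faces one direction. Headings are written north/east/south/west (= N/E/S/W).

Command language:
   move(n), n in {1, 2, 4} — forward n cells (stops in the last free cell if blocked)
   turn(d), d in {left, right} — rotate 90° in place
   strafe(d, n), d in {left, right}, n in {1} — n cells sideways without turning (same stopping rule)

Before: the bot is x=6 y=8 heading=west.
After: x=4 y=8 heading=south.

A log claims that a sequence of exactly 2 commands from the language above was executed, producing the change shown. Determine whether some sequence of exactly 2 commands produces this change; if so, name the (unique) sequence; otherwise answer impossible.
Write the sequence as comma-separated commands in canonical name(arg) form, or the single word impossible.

key: cell and facing (now S) both changed — the 2 commands mix motion and turning
t0: x=6 y=8 heading=west
step 1 (move(2)): x=4 y=8 heading=west
step 2 (turn(left)): x=4 y=8 heading=south
uniquely the one of 49 2-step routes that fits.

move(2), turn(left)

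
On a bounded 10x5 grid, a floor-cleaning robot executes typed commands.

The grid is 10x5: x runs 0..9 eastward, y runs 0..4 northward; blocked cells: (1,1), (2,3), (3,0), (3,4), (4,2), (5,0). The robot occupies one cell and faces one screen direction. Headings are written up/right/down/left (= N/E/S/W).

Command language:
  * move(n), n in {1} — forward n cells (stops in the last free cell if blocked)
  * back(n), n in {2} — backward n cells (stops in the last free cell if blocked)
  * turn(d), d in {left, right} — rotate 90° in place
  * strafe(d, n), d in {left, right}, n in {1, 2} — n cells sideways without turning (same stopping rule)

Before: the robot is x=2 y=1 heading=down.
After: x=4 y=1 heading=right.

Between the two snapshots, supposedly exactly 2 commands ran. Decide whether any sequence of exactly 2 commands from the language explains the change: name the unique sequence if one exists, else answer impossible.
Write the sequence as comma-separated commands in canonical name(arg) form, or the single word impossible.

key: order matters: swapping strafe(left, 2) and turn(left) lands elsewhere
from: x=2 y=1 heading=down
t=1 strafe(left, 2) ⇒ x=4 y=1 heading=down
t=2 turn(left) ⇒ x=4 y=1 heading=right
no other 2-command option fits: unique.

strafe(left, 2), turn(left)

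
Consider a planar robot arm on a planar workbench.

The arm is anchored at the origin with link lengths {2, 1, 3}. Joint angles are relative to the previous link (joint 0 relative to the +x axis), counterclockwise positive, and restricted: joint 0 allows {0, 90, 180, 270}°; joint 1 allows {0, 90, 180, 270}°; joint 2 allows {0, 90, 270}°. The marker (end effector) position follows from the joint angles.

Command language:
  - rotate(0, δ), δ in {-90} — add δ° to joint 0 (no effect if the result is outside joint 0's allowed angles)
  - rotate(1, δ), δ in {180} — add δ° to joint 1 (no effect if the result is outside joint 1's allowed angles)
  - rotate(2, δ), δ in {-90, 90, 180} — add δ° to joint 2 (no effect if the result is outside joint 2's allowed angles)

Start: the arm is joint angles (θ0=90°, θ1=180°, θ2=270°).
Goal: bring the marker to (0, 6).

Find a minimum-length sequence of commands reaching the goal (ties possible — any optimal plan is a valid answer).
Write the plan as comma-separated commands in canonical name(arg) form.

rotate(1, 180), rotate(2, 90)

start: joint angles (θ0=90°, θ1=180°, θ2=270°)
t=1 rotate(1, 180) ⇒ joint angles (θ0=90°, θ1=0°, θ2=270°)
t=2 rotate(2, 90) ⇒ joint angles (θ0=90°, θ1=0°, θ2=0°)
nothing shorter than 2 reaches the goal.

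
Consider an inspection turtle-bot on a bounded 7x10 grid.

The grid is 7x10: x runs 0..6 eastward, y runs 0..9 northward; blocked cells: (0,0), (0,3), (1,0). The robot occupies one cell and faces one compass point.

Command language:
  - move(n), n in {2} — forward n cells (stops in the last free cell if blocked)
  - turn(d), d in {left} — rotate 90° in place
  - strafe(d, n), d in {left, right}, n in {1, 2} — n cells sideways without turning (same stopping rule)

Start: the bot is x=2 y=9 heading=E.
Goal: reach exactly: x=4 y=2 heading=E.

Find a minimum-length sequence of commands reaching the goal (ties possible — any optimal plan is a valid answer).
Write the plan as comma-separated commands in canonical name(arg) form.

from: x=2 y=9 heading=E
t=1 strafe(right, 1) ⇒ x=2 y=8 heading=E
t=2 strafe(right, 2) ⇒ x=2 y=6 heading=E
t=3 strafe(right, 2) ⇒ x=2 y=4 heading=E
t=4 strafe(right, 2) ⇒ x=2 y=2 heading=E
t=5 move(2) ⇒ x=4 y=2 heading=E
minimal: 5 command(s), checked below 5.

strafe(right, 1), strafe(right, 2), strafe(right, 2), strafe(right, 2), move(2)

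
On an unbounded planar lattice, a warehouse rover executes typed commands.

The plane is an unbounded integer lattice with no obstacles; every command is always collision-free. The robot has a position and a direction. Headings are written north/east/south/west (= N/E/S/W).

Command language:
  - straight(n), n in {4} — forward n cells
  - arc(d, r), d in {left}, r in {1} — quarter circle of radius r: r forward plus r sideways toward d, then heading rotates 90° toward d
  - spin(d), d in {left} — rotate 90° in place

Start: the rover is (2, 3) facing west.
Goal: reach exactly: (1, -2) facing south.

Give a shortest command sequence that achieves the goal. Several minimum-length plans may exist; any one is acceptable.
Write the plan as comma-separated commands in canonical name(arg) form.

arc(left, 1), straight(4)

t0: (2, 3) facing west
1. arc(left, 1) → (1, 2) facing south
2. straight(4) → (1, -2) facing south
minimal: 2 command(s), checked below 2.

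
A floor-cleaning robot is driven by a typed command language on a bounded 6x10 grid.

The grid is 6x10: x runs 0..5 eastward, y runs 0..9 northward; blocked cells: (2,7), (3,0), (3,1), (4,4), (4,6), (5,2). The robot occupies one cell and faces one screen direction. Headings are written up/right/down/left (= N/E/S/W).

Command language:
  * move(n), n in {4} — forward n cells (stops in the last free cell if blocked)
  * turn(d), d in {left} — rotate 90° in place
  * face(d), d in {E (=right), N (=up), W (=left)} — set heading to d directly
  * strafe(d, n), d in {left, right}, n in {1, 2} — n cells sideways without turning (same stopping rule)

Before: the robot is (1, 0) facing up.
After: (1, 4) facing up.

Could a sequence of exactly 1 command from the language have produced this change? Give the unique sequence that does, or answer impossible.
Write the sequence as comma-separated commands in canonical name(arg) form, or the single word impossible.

move(4)

key: still facing N — the one step turns nothing
initial: (1, 0) facing up
t=1 move(4) ⇒ (1, 4) facing up
no rival 1-sequence matches.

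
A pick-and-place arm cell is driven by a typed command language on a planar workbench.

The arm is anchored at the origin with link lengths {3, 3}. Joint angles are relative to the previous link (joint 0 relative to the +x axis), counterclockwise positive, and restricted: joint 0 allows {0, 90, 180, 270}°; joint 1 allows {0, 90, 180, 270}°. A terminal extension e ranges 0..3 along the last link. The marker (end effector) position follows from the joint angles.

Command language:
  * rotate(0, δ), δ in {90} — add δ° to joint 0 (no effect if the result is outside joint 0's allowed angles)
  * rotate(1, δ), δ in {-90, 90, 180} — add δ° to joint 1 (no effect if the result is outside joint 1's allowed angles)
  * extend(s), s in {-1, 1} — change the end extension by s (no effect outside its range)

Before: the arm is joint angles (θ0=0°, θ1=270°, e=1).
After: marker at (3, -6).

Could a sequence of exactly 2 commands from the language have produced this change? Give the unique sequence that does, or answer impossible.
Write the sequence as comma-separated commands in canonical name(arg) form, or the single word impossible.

extend(1), extend(1)

t0: joint angles (θ0=0°, θ1=270°, e=1)
[1] after extend(1): joint angles (θ0=0°, θ1=270°, e=2)
[2] after extend(1): joint angles (θ0=0°, θ1=270°, e=3)
uniquely the one of 36 2-step routes that fits.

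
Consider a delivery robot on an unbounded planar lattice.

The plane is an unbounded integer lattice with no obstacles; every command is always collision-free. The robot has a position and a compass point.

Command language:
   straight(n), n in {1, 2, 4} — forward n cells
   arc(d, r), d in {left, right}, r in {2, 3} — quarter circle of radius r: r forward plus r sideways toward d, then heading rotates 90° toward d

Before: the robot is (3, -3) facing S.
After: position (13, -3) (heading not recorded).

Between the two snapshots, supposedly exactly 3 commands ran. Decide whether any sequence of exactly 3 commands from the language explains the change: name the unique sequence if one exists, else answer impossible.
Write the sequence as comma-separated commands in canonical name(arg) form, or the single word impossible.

begin: (3, -3) facing S
[1] after arc(left, 3): (6, -6) facing E
[2] after straight(4): (10, -6) facing E
[3] after arc(left, 3): (13, -3) facing N
uniquely the one of 343 3-step routes that fits.

arc(left, 3), straight(4), arc(left, 3)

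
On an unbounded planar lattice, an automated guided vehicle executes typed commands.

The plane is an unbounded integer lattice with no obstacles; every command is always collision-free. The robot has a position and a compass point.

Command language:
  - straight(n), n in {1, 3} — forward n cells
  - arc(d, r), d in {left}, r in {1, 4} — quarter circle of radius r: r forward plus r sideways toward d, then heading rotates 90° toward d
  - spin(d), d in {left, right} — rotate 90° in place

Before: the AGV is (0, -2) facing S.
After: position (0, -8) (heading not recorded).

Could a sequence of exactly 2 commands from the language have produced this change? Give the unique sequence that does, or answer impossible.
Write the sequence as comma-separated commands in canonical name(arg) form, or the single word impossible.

begin: (0, -2) facing S
1. straight(3) → (0, -5) facing S
2. straight(3) → (0, -8) facing S
no other 2-command option fits: unique.

straight(3), straight(3)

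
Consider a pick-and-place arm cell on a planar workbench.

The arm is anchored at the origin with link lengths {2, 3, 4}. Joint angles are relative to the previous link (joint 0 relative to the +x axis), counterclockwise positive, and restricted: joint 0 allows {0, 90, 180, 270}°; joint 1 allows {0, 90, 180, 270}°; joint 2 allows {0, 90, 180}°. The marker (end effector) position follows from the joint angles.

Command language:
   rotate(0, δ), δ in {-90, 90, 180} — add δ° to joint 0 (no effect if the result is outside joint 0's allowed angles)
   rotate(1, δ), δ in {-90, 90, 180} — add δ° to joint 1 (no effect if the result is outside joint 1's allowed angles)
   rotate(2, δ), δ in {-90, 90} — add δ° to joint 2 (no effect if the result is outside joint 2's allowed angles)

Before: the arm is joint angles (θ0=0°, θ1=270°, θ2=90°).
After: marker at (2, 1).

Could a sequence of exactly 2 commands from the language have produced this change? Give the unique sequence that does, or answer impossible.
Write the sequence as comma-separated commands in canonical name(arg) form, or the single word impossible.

start: joint angles (θ0=0°, θ1=270°, θ2=90°)
t=1 rotate(2, 90) ⇒ joint angles (θ0=0°, θ1=270°, θ2=180°)
t=2 rotate(2, 90) ⇒ joint angles (θ0=0°, θ1=270°, θ2=180°)
no rival 2-sequence matches.

rotate(2, 90), rotate(2, 90)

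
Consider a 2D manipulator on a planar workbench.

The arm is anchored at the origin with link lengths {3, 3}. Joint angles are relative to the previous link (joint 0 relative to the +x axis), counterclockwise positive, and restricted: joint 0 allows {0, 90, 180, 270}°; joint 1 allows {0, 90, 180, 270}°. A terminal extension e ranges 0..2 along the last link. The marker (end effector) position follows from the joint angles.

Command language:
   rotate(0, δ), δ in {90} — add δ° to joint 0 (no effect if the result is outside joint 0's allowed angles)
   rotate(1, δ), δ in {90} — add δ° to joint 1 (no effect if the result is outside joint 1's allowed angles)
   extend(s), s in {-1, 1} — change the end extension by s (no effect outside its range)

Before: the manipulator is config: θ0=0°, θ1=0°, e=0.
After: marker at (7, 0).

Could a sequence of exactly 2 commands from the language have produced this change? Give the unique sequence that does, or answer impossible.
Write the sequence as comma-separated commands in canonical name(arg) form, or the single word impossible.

extend(-1), extend(1)

key: order matters: swapping extend(-1) and extend(1) lands elsewhere
begin: config: θ0=0°, θ1=0°, e=0
step 1 (extend(-1)): config: θ0=0°, θ1=0°, e=0
step 2 (extend(1)): config: θ0=0°, θ1=0°, e=1
no rival 2-sequence matches.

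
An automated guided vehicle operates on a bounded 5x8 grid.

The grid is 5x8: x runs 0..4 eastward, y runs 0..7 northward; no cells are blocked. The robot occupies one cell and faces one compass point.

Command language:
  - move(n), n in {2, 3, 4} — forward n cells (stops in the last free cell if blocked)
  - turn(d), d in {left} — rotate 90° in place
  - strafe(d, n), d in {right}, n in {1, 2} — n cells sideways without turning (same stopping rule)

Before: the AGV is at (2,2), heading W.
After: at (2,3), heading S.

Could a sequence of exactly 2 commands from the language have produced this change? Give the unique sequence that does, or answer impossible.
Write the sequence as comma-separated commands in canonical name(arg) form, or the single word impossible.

key: position moved to (2,3) AND the heading swung to S — translation plus rotation needed
begin: at (2,2), heading W
step 1 (strafe(right, 1)): at (2,3), heading W
step 2 (turn(left)): at (2,3), heading S
all 36 alternatives checked — unique.

strafe(right, 1), turn(left)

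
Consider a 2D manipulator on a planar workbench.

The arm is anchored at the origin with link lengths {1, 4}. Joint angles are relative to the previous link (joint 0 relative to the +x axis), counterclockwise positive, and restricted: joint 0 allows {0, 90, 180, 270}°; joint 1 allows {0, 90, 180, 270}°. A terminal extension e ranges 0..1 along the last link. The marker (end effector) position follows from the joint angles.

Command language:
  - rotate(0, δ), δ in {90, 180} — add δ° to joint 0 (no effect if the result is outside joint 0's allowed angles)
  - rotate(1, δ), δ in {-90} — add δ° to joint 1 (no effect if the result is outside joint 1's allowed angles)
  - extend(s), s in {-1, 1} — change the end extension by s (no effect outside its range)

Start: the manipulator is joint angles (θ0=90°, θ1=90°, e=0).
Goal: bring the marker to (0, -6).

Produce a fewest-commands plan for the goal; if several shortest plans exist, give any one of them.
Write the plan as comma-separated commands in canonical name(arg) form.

start: joint angles (θ0=90°, θ1=90°, e=0)
1. rotate(0, 180) → joint angles (θ0=270°, θ1=90°, e=0)
2. extend(1) → joint angles (θ0=270°, θ1=90°, e=1)
3. rotate(1, -90) → joint angles (θ0=270°, θ1=0°, e=1)
minimal: 3 command(s), checked below 3.

rotate(0, 180), extend(1), rotate(1, -90)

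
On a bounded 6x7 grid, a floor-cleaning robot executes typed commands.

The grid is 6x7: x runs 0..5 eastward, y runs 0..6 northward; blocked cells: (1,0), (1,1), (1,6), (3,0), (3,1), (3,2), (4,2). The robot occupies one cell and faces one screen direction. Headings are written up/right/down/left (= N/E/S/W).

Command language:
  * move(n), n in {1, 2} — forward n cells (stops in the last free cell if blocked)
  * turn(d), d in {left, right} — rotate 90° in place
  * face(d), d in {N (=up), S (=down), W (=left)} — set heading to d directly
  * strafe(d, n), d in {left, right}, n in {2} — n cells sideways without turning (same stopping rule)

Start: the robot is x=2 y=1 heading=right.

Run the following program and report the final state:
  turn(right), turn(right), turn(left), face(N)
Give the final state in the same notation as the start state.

begin: x=2 y=1 heading=right
[1] after turn(right): x=2 y=1 heading=down
[2] after turn(right): x=2 y=1 heading=left
[3] after turn(left): x=2 y=1 heading=down
[4] after face(N): x=2 y=1 heading=up

x=2 y=1 heading=up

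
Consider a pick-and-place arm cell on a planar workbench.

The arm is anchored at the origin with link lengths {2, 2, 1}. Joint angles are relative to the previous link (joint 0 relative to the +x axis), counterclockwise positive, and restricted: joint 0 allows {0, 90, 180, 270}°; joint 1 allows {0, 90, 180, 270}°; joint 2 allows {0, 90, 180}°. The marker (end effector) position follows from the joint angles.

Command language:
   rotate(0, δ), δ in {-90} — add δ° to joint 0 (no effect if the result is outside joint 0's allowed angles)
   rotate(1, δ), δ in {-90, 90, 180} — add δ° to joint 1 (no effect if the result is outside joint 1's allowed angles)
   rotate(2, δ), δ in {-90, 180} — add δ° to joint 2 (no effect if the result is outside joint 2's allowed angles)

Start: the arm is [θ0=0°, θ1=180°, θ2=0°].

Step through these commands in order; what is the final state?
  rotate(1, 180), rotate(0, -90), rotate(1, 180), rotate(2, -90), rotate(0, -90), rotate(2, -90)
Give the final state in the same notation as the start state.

from: [θ0=0°, θ1=180°, θ2=0°]
step 1 (rotate(1, 180)): [θ0=0°, θ1=0°, θ2=0°]
step 2 (rotate(0, -90)): [θ0=270°, θ1=0°, θ2=0°]
step 3 (rotate(1, 180)): [θ0=270°, θ1=180°, θ2=0°]
step 4 (rotate(2, -90)): [θ0=270°, θ1=180°, θ2=0°]
step 5 (rotate(0, -90)): [θ0=180°, θ1=180°, θ2=0°]
step 6 (rotate(2, -90)): [θ0=180°, θ1=180°, θ2=0°]

[θ0=180°, θ1=180°, θ2=0°]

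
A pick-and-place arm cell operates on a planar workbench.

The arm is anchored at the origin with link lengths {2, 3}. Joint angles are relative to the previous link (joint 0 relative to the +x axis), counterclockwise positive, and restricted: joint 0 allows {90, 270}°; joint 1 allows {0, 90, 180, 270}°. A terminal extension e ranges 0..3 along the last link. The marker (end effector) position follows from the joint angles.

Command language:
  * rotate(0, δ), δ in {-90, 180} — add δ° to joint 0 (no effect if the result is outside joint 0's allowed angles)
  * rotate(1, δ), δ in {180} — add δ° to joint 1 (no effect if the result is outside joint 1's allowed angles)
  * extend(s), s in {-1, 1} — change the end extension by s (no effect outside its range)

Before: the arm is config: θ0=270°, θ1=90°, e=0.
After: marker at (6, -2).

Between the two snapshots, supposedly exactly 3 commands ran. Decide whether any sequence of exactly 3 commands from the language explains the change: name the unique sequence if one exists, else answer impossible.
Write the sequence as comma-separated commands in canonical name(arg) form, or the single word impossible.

initial: config: θ0=270°, θ1=90°, e=0
1. extend(1) → config: θ0=270°, θ1=90°, e=1
2. extend(1) → config: θ0=270°, θ1=90°, e=2
3. extend(1) → config: θ0=270°, θ1=90°, e=3
no other 3-command option fits: unique.

extend(1), extend(1), extend(1)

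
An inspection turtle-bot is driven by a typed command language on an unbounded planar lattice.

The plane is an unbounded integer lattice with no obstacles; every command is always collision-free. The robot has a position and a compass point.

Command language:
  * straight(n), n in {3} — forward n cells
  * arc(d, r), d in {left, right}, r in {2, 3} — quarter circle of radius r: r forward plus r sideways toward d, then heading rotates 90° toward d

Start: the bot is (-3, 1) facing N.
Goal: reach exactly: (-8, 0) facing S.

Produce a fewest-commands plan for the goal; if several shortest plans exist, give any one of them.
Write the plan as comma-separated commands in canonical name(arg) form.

arc(left, 2), arc(left, 3)

begin: (-3, 1) facing N
1. arc(left, 2) → (-5, 3) facing W
2. arc(left, 3) → (-8, 0) facing S
shorter routes all fall short; 2 is best.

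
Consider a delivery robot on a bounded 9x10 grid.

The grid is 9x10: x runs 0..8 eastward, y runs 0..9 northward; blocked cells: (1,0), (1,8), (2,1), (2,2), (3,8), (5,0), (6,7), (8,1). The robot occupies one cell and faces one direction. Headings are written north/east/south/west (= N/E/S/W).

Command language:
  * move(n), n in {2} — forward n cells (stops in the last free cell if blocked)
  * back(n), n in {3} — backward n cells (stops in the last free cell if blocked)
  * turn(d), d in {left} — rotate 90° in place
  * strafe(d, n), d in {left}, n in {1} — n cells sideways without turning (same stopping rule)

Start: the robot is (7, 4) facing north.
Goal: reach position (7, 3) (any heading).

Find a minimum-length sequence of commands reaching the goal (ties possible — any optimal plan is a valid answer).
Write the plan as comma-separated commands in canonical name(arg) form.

back(3), move(2)

initial: (7, 4) facing north
step 1 (back(3)): (7, 1) facing north
step 2 (move(2)): (7, 3) facing north
shorter routes all fall short; 2 is best.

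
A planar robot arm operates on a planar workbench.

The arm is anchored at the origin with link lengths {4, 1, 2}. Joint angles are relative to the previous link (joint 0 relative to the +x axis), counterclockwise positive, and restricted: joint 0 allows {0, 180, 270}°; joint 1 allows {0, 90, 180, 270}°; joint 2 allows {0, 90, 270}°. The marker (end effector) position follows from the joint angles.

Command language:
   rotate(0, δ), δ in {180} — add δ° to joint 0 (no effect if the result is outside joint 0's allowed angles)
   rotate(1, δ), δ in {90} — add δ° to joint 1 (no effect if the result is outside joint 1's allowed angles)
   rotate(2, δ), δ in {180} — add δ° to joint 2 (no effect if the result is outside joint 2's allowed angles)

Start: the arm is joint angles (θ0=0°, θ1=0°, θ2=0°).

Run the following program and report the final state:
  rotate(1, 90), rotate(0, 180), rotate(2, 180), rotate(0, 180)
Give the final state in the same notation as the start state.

joint angles (θ0=0°, θ1=90°, θ2=0°)

initial: joint angles (θ0=0°, θ1=0°, θ2=0°)
[1] after rotate(1, 90): joint angles (θ0=0°, θ1=90°, θ2=0°)
[2] after rotate(0, 180): joint angles (θ0=180°, θ1=90°, θ2=0°)
[3] after rotate(2, 180): joint angles (θ0=180°, θ1=90°, θ2=0°)
[4] after rotate(0, 180): joint angles (θ0=0°, θ1=90°, θ2=0°)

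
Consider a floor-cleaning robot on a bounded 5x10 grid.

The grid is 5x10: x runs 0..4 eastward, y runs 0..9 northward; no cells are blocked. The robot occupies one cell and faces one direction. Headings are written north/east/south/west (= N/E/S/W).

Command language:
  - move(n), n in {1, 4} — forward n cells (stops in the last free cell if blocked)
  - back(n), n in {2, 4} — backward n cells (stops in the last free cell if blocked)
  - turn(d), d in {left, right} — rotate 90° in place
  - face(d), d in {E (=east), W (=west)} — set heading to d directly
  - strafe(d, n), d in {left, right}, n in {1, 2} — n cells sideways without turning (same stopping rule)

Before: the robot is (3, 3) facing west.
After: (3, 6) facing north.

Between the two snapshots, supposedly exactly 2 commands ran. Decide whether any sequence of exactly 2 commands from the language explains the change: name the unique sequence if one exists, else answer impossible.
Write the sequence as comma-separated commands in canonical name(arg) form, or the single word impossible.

no 2-step route produces this change.

impossible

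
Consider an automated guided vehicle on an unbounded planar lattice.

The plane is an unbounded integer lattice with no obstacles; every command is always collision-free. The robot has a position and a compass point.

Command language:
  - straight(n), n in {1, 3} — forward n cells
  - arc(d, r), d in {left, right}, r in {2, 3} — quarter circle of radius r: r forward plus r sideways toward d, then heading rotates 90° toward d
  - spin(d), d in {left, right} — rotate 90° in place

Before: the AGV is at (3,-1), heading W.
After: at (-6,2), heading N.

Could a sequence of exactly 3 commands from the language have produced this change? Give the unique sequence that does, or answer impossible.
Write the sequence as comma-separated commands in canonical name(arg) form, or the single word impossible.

key: position moved to (-6,2) AND the heading swung to N — translation plus rotation needed
begin: at (3,-1), heading W
1. straight(3) → at (0,-1), heading W
2. straight(3) → at (-3,-1), heading W
3. arc(right, 3) → at (-6,2), heading N
no rival 3-sequence matches.

straight(3), straight(3), arc(right, 3)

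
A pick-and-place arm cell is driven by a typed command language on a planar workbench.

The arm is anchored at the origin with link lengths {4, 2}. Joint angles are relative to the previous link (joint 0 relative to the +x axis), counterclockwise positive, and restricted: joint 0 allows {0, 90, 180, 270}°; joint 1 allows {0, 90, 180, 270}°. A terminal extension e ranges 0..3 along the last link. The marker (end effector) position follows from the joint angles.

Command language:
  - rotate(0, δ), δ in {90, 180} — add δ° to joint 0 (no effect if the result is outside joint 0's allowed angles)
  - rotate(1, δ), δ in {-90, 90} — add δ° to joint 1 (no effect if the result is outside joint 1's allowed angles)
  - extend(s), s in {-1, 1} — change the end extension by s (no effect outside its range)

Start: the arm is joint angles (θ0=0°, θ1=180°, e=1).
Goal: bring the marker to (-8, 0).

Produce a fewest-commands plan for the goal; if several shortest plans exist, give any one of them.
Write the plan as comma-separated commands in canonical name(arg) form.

rotate(0, 180), extend(1), rotate(1, 90), rotate(1, 90)

start: joint angles (θ0=0°, θ1=180°, e=1)
step 1 (rotate(0, 180)): joint angles (θ0=180°, θ1=180°, e=1)
step 2 (extend(1)): joint angles (θ0=180°, θ1=180°, e=2)
step 3 (rotate(1, 90)): joint angles (θ0=180°, θ1=270°, e=2)
step 4 (rotate(1, 90)): joint angles (θ0=180°, θ1=0°, e=2)
shorter routes all fall short; 4 is best.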